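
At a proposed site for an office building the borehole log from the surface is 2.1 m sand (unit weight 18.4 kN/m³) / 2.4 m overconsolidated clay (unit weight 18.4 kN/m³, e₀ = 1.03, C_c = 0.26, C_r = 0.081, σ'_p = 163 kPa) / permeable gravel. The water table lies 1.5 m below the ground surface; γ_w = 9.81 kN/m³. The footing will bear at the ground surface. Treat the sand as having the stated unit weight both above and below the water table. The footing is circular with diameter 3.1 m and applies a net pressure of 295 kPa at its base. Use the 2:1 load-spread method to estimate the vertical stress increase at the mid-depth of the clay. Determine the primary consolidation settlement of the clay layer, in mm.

Mid-depth of clay below the ground surface: z = 2.1 + 2.4/2 = 3.3 m.
Total vertical stress at mid-clay: σ_v = 18.4×2.1 + 18.4×1.2 = 60.72 kPa.
Pore pressure: u = 9.81×(3.3 − 1.5) = 17.658 kPa.
Initial effective stress: σ'_0 = σ_v − u = 60.72 − 17.658 = 43.062 kPa.
Stress increase at mid-clay by the 2:1 spreading method:
Δσ ≈ qD²/(D+z)² = 295×3.1²/(3.1+3.3)² = 69.213 kPa
Final effective stress: σ'_f = 43.062 + 69.213 = 112.27 kPa.
σ'_f = 112.27 ≤ σ'_p = 163 kPa, so the clay remains overconsolidated and only the recompression index applies:
S_c = C_r·H/(1+e₀)·log₁₀(σ'_f/σ'_0) = 0.081×2.4/2.03×log₁₀(112.27/43.062)
    = 0.095766 × 0.41617 = 0.03986 m

S_c ≈ 39.9 mm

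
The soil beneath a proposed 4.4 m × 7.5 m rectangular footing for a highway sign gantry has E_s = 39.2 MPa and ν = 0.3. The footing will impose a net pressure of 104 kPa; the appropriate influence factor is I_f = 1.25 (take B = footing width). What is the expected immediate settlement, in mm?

Immediate (elastic) settlement: S_e = q·B·(1−ν²)/E_s · I_f.
E_s = 39.2 MPa = 39200 kPa.
S_e = 104 × 4.4 × (1 − 0.3²) / 39200 × 1.25
    = 104 × 4.4 × 0.91 / 39200 × 1.25
    = 0.01328 m = 13.28 mm

S_e ≈ 13.3 mm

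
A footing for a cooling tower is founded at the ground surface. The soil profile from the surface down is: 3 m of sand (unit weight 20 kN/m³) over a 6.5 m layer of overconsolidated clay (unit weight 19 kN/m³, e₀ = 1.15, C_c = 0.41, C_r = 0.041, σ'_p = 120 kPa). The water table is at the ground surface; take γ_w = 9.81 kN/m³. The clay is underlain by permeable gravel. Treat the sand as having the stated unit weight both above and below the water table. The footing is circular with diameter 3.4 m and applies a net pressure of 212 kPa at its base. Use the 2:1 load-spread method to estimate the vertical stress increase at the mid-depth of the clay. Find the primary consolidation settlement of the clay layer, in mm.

Mid-depth of clay below the ground surface: z = 3 + 6.5/2 = 6.25 m.
Total vertical stress at mid-clay: σ_v = 20×3 + 19×3.25 = 121.75 kPa.
Pore pressure: u = 9.81×(6.25 − 0) = 61.312 kPa.
Initial effective stress: σ'_0 = σ_v − u = 121.75 − 61.312 = 60.438 kPa.
Stress increase at mid-clay by the 2:1 spreading method:
Δσ ≈ qD²/(D+z)² = 212×3.4²/(3.4+6.25)² = 26.317 kPa
Final effective stress: σ'_f = 60.438 + 26.317 = 86.755 kPa.
σ'_f = 86.755 ≤ σ'_p = 120 kPa, so the clay remains overconsolidated and only the recompression index applies:
S_c = C_r·H/(1+e₀)·log₁₀(σ'_f/σ'_0) = 0.041×6.5/2.15×log₁₀(86.755/60.438)
    = 0.12396 × 0.15698 = 0.01946 m

S_c ≈ 19.5 mm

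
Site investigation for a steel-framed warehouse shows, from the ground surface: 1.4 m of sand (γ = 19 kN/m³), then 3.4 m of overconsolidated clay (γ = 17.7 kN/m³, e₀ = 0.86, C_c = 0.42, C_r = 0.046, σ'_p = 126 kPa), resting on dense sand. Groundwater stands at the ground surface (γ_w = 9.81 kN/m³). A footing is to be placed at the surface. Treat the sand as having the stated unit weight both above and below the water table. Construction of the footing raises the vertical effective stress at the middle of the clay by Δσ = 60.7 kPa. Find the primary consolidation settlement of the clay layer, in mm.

Mid-depth of clay below the ground surface: z = 1.4 + 3.4/2 = 3.1 m.
Total vertical stress at mid-clay: σ_v = 19×1.4 + 17.7×1.7 = 56.69 kPa.
Pore pressure: u = 9.81×(3.1 − 0) = 30.411 kPa.
Initial effective stress: σ'_0 = σ_v − u = 56.69 − 30.411 = 26.279 kPa.
Final effective stress: σ'_f = 26.279 + 60.7 = 86.979 kPa.
σ'_f = 86.979 ≤ σ'_p = 126 kPa, so the clay remains overconsolidated and only the recompression index applies:
S_c = C_r·H/(1+e₀)·log₁₀(σ'_f/σ'_0) = 0.046×3.4/1.86×log₁₀(86.979/26.279)
    = 0.084088 × 0.51981 = 0.04371 m

S_c ≈ 43.7 mm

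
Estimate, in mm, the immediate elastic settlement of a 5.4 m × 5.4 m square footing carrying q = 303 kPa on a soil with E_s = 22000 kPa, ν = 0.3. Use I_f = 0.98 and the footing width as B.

S_e ≈ 66.3 mm

Immediate (elastic) settlement: S_e = q·B·(1−ν²)/E_s · I_f.
S_e = 303 × 5.4 × (1 − 0.3²) / 22000 × 0.98
    = 303 × 5.4 × 0.91 / 22000 × 0.98
    = 0.06633 m = 66.33 mm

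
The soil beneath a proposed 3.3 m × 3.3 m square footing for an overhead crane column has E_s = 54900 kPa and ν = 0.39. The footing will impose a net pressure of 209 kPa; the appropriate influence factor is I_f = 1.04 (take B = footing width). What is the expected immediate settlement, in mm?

Immediate (elastic) settlement: S_e = q·B·(1−ν²)/E_s · I_f.
S_e = 209 × 3.3 × (1 − 0.39²) / 54900 × 1.04
    = 209 × 3.3 × 0.8479 / 54900 × 1.04
    = 0.01108 m = 11.08 mm

S_e ≈ 11.1 mm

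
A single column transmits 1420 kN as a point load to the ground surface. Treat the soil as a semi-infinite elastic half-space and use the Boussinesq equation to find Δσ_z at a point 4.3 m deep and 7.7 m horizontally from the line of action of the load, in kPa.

Boussinesq vertical stress below a point load on an elastic half-space:
Δσ_z = 3P/(2πz²) · [1 + (r/z)²]^(−5/2)
r/z = 7.7/4.3 = 1.7907; [1+(r/z)²]^(−5/2) = 0.027553.
Δσ_z = 3×1420/(2π×4.3²) × 0.027553 = 36.668 × 0.027553 = 1.01 kPa

Δσ_z ≈ 1.01 kPa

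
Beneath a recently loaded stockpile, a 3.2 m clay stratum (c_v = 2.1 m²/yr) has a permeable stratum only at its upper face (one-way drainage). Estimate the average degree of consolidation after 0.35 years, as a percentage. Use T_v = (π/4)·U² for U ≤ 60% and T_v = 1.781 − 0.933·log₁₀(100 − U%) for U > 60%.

U ≈ 30.2 %

Drainage path length: H_d = H = 3.2 m (single drainage).
T_v = c_v·t/H_d² = 2.1×0.35/3.2² = 0.071777.
T_v = 0.071777 corresponds to the U ≤ 60% branch:
U = √(4T_v/π) = 0.3023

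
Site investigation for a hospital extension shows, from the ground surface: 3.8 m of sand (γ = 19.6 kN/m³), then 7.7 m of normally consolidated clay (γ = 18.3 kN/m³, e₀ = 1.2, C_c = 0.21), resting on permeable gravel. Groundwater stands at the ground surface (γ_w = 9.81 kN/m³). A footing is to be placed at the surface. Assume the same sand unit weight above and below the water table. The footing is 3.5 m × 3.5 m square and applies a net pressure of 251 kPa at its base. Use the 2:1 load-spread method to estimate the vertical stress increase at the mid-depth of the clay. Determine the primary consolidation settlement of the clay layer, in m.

Mid-depth of clay below the ground surface: z = 3.8 + 7.7/2 = 7.65 m.
Total vertical stress at mid-clay: σ_v = 19.6×3.8 + 18.3×3.85 = 144.94 kPa.
Pore pressure: u = 9.81×(7.65 − 0) = 75.047 kPa.
Initial effective stress: σ'_0 = σ_v − u = 144.94 − 75.047 = 69.893 kPa.
Stress increase at mid-clay by the 2:1 spreading method:
Δσ = qBL/((B+z)(L+z)) = 251×3.5×3.5/((3.5+7.65)(3.5+7.65)) = 24.732 kPa
Final effective stress: σ'_f = σ'_0 + Δσ = 69.893 + 24.732 = 94.625 kPa.
Normally consolidated clay, so the full stress increment lies on the virgin compression line:
S_c = C_c·H/(1+e₀)·log₁₀(σ'_f/σ'_0) = 0.21×7.7/(1+1.2)×log₁₀(94.625/69.893)
    = 0.735 × 0.13157 = 0.0967 m

S_c ≈ 0.0967 m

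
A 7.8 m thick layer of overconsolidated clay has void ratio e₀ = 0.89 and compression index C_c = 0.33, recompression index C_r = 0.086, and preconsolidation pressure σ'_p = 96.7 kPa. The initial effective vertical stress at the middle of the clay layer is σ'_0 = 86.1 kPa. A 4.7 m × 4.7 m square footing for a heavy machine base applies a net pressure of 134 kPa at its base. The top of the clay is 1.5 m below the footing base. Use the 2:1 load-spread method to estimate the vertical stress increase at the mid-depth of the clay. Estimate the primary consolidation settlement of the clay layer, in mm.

S_c ≈ 121 mm

Mid-depth of clay below the footing base: z = 1.5 + 7.8/2 = 5.4 m.
Stress increase at mid-clay by the 2:1 spreading method:
Δσ = qBL/((B+z)(L+z)) = 134×4.7×4.7/((4.7+5.4)(4.7+5.4)) = 29.017 kPa
Final effective stress: σ'_f = 86.1 + 29.017 = 115.12 kPa.
σ'_f = 115.12 > σ'_p = 96.7 kPa, so the stress path crosses the preconsolidation pressure — recompression up to σ'_p, then virgin compression beyond:
S_c = H/(1+e₀)·[C_r·log₁₀(σ'_p/σ'_0) + C_c·log₁₀(σ'_f/σ'_p)]
    = 7.8/1.89 × [0.086×log₁₀(96.7/86.1) + 0.33×log₁₀(115.12/96.7)]
    = 4.127 × [0.0043364 + 0.024989] = 0.121 m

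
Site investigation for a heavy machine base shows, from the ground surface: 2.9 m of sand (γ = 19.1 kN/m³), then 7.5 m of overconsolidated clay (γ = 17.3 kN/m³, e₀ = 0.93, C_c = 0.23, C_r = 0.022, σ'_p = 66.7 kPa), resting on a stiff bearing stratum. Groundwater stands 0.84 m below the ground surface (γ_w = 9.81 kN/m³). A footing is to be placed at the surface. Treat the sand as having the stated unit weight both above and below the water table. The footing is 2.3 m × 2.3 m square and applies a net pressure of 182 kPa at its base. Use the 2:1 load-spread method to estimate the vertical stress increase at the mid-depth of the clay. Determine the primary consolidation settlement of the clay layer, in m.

Mid-depth of clay below the ground surface: z = 2.9 + 7.5/2 = 6.65 m.
Total vertical stress at mid-clay: σ_v = 19.1×2.9 + 17.3×3.75 = 120.27 kPa.
Pore pressure: u = 9.81×(6.65 − 0.84) = 56.996 kPa.
Initial effective stress: σ'_0 = σ_v − u = 120.27 − 56.996 = 63.274 kPa.
Stress increase at mid-clay by the 2:1 spreading method:
Δσ = qBL/((B+z)(L+z)) = 182×2.3×2.3/((2.3+6.65)(2.3+6.65)) = 12.019 kPa
Final effective stress: σ'_f = 63.274 + 12.019 = 75.293 kPa.
σ'_f = 75.293 > σ'_p = 66.7 kPa, so the stress path crosses the preconsolidation pressure — recompression up to σ'_p, then virgin compression beyond:
S_c = H/(1+e₀)·[C_r·log₁₀(σ'_p/σ'_0) + C_c·log₁₀(σ'_f/σ'_p)]
    = 7.5/1.93 × [0.022×log₁₀(66.7/63.274) + 0.23×log₁₀(75.293/66.7)]
    = 3.886 × [0.00050381 + 0.012105] = 0.049 m

S_c ≈ 0.049 m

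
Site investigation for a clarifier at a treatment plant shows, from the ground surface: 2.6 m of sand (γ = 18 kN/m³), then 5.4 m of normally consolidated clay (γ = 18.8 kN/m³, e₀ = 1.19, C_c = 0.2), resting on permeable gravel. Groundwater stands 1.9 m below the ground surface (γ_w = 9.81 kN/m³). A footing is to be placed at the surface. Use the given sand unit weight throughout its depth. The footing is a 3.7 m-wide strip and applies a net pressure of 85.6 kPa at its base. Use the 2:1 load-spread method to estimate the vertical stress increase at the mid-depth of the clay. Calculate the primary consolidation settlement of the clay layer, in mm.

S_c ≈ 93.6 mm

Mid-depth of clay below the ground surface: z = 2.6 + 5.4/2 = 5.3 m.
Total vertical stress at mid-clay: σ_v = 18×2.6 + 18.8×2.7 = 97.56 kPa.
Pore pressure: u = 9.81×(5.3 − 1.9) = 33.354 kPa.
Initial effective stress: σ'_0 = σ_v − u = 97.56 − 33.354 = 64.206 kPa.
Stress increase at mid-clay by the 2:1 spreading method:
Δσ = qB/(B+z) = 85.6×3.7/(3.7+5.3) = 35.191 kPa
Final effective stress: σ'_f = σ'_0 + Δσ = 64.206 + 35.191 = 99.397 kPa.
Normally consolidated clay, so the full stress increment lies on the virgin compression line:
S_c = C_c·H/(1+e₀)·log₁₀(σ'_f/σ'_0) = 0.2×5.4/(1+1.19)×log₁₀(99.397/64.206)
    = 0.49315 × 0.1898 = 0.0936 m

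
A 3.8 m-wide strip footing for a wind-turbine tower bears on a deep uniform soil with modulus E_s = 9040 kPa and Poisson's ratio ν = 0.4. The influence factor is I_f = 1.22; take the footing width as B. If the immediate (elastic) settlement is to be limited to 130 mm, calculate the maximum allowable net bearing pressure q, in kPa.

S_e = q·B·(1−ν²)/E_s · I_f  ⇒  q = S_e·E_s / (B·(1−ν²)·I_f).
q = 0.13 × 9040 / (3.8 × 0.84 × 1.22) = 301.8 kPa

q ≈ 302 kPa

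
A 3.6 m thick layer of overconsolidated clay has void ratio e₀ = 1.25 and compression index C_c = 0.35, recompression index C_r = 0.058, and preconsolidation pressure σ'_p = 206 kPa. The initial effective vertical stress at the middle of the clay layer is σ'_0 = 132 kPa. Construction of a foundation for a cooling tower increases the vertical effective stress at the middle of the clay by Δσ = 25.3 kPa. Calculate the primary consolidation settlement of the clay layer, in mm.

S_c ≈ 7.07 mm

Final effective stress: σ'_f = 132 + 25.3 = 157.3 kPa.
σ'_f = 157.3 ≤ σ'_p = 206 kPa, so the clay remains overconsolidated and only the recompression index applies:
S_c = C_r·H/(1+e₀)·log₁₀(σ'_f/σ'_0) = 0.058×3.6/2.25×log₁₀(157.3/132)
    = 0.0928 × 0.076155 = 0.007067 m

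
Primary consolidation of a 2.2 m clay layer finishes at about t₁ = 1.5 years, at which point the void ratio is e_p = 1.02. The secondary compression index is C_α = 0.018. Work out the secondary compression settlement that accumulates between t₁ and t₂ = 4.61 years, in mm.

S_s ≈ 9.56 mm

Secondary compression: S_s = C_α·H/(1+e_p)·log₁₀(t₂/t₁)
S_s = 0.018×2.2/(1+1.02)×log₁₀(4.61/1.5)
    = 0.0196 × 0.4876 = 0.009559 m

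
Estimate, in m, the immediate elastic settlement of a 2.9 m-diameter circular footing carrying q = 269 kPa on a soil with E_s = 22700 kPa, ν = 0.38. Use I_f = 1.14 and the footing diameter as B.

Immediate (elastic) settlement: S_e = q·B·(1−ν²)/E_s · I_f.
S_e = 269 × 2.9 × (1 − 0.38²) / 22700 × 1.14
    = 269 × 2.9 × 0.8556 / 22700 × 1.14
    = 0.03352 m

S_e ≈ 0.0335 m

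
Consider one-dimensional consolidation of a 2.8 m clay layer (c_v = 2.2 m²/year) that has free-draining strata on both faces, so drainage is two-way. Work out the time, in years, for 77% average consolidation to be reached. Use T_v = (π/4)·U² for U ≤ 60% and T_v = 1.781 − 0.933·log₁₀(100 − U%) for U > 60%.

Drainage path length: H_d = H/2 = 1.4 m (double drainage).
U > 60%: T_v = 1.781 − 0.933·log₁₀(100 − 77) = 0.51051.
t = T_v·H_d²/c_v = 0.51051×1.4²/2.2 = 0.4548 years.

t ≈ 0.455 years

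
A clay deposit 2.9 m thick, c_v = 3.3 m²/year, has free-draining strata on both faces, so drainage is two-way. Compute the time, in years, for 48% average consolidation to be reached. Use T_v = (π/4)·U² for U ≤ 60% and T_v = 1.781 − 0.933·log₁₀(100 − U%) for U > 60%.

t ≈ 0.115 years

Drainage path length: H_d = H/2 = 1.45 m (double drainage).
U ≤ 60%: T_v = (π/4)·U² = (π/4)×0.48² = 0.18096.
t = T_v·H_d²/c_v = 0.18096×1.45²/3.3 = 0.1153 years.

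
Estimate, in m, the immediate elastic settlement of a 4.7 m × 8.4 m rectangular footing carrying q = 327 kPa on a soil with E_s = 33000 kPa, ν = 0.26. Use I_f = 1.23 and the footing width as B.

S_e ≈ 0.0534 m

Immediate (elastic) settlement: S_e = q·B·(1−ν²)/E_s · I_f.
S_e = 327 × 4.7 × (1 − 0.26²) / 33000 × 1.23
    = 327 × 4.7 × 0.9324 / 33000 × 1.23
    = 0.05341 m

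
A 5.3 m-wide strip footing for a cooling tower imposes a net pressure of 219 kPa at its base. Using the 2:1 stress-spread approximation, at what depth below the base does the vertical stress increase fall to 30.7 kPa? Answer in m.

2:1 spreading — at depth z the loaded area has grown by z in each plan dimension:
qB/(B+z) = Δσ_z ⇒ z = qB/Δσ_z − B = 219×5.3/30.7 − 5.3 = 32.51 m

z ≈ 32.5 m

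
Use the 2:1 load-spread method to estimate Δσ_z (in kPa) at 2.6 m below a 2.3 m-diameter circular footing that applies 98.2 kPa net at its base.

By the 2:1 method the load spreads at 1 horizontal : 2 vertical, so at depth z the loaded area has grown by z in each plan dimension:
Δσ ≈ qD²/(D+z)² = 98.2×2.3²/(2.3+2.6)² = 21.636 kPa

Δσ_z ≈ 21.6 kPa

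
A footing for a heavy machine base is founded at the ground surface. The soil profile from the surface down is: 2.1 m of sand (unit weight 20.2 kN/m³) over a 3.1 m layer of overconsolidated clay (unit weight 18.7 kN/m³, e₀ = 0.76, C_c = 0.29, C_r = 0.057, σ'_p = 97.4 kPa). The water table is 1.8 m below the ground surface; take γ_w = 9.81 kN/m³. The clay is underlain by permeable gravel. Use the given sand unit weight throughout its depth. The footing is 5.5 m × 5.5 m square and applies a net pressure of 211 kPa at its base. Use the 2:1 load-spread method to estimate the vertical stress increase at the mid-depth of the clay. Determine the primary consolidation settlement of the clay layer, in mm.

S_c ≈ 89.5 mm

Mid-depth of clay below the ground surface: z = 2.1 + 3.1/2 = 3.65 m.
Total vertical stress at mid-clay: σ_v = 20.2×2.1 + 18.7×1.55 = 71.405 kPa.
Pore pressure: u = 9.81×(3.65 − 1.8) = 18.149 kPa.
Initial effective stress: σ'_0 = σ_v − u = 71.405 − 18.149 = 53.256 kPa.
Stress increase at mid-clay by the 2:1 spreading method:
Δσ = qBL/((B+z)(L+z)) = 211×5.5×5.5/((5.5+3.65)(5.5+3.65)) = 76.237 kPa
Final effective stress: σ'_f = 53.256 + 76.237 = 129.49 kPa.
σ'_f = 129.49 > σ'_p = 97.4 kPa, so the stress path crosses the preconsolidation pressure — recompression up to σ'_p, then virgin compression beyond:
S_c = H/(1+e₀)·[C_r·log₁₀(σ'_p/σ'_0) + C_c·log₁₀(σ'_f/σ'_p)]
    = 3.1/1.76 × [0.057×log₁₀(97.4/53.256) + 0.29×log₁₀(129.49/97.4)]
    = 1.7614 × [0.014945 + 0.035866] = 0.0895 m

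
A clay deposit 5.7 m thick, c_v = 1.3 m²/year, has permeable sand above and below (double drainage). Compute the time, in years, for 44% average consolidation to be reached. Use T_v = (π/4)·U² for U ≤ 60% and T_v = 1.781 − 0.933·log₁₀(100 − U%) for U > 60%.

Drainage path length: H_d = H/2 = 2.85 m (double drainage).
U ≤ 60%: T_v = (π/4)·U² = (π/4)×0.44² = 0.15205.
t = T_v·H_d²/c_v = 0.15205×2.85²/1.3 = 0.95 years.

t ≈ 0.95 years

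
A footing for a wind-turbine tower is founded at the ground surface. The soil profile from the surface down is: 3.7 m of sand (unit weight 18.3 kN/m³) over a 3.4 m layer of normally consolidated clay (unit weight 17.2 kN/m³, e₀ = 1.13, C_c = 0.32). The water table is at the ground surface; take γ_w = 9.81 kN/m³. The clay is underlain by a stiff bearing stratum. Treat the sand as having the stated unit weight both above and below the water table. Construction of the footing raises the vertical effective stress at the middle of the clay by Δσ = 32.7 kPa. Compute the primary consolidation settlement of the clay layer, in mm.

S_c ≈ 123 mm

Mid-depth of clay below the ground surface: z = 3.7 + 3.4/2 = 5.4 m.
Total vertical stress at mid-clay: σ_v = 18.3×3.7 + 17.2×1.7 = 96.95 kPa.
Pore pressure: u = 9.81×(5.4 − 0) = 52.974 kPa.
Initial effective stress: σ'_0 = σ_v − u = 96.95 − 52.974 = 43.976 kPa.
Final effective stress: σ'_f = σ'_0 + Δσ = 43.976 + 32.7 = 76.676 kPa.
Normally consolidated clay, so the full stress increment lies on the virgin compression line:
S_c = C_c·H/(1+e₀)·log₁₀(σ'_f/σ'_0) = 0.32×3.4/(1+1.13)×log₁₀(76.676/43.976)
    = 0.5108 × 0.24144 = 0.1233 m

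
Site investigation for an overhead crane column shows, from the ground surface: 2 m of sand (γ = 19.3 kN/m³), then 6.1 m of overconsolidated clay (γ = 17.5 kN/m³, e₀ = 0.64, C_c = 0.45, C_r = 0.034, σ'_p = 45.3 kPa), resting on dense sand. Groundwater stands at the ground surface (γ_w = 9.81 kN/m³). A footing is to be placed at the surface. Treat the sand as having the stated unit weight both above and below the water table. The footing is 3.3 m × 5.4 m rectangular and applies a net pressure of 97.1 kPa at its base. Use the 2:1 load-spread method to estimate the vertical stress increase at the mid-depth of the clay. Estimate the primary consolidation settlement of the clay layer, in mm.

Mid-depth of clay below the ground surface: z = 2 + 6.1/2 = 5.05 m.
Total vertical stress at mid-clay: σ_v = 19.3×2 + 17.5×3.05 = 91.975 kPa.
Pore pressure: u = 9.81×(5.05 − 0) = 49.541 kPa.
Initial effective stress: σ'_0 = σ_v − u = 91.975 − 49.541 = 42.434 kPa.
Stress increase at mid-clay by the 2:1 spreading method:
Δσ = qBL/((B+z)(L+z)) = 97.1×3.3×5.4/((3.3+5.05)(5.4+5.05)) = 19.83 kPa
Final effective stress: σ'_f = 42.434 + 19.83 = 62.264 kPa.
σ'_f = 62.264 > σ'_p = 45.3 kPa, so the stress path crosses the preconsolidation pressure — recompression up to σ'_p, then virgin compression beyond:
S_c = H/(1+e₀)·[C_r·log₁₀(σ'_p/σ'_0) + C_c·log₁₀(σ'_f/σ'_p)]
    = 6.1/1.64 × [0.034×log₁₀(45.3/42.434) + 0.45×log₁₀(62.264/45.3)]
    = 3.7195 × [0.00096506 + 0.062162] = 0.2348 m

S_c ≈ 235 mm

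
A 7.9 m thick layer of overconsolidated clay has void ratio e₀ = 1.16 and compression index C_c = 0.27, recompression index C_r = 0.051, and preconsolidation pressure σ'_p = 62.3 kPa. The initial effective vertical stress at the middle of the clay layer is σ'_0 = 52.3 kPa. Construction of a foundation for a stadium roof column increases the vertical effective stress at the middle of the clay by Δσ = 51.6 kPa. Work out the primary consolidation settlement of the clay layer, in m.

S_c ≈ 0.234 m

Final effective stress: σ'_f = 52.3 + 51.6 = 103.9 kPa.
σ'_f = 103.9 > σ'_p = 62.3 kPa, so the stress path crosses the preconsolidation pressure — recompression up to σ'_p, then virgin compression beyond:
S_c = H/(1+e₀)·[C_r·log₁₀(σ'_p/σ'_0) + C_c·log₁₀(σ'_f/σ'_p)]
    = 7.9/2.16 × [0.051×log₁₀(62.3/52.3) + 0.27×log₁₀(103.9/62.3)]
    = 3.6574 × [0.0038753 + 0.059974] = 0.2335 m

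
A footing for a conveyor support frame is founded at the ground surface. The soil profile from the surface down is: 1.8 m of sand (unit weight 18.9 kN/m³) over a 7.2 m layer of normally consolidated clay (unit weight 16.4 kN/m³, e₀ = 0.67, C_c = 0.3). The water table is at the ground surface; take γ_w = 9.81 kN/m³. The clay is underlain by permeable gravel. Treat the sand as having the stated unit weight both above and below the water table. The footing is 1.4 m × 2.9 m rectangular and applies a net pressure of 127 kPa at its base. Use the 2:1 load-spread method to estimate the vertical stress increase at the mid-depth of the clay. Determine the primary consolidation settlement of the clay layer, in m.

S_c ≈ 0.115 m

Mid-depth of clay below the ground surface: z = 1.8 + 7.2/2 = 5.4 m.
Total vertical stress at mid-clay: σ_v = 18.9×1.8 + 16.4×3.6 = 93.06 kPa.
Pore pressure: u = 9.81×(5.4 − 0) = 52.974 kPa.
Initial effective stress: σ'_0 = σ_v − u = 93.06 − 52.974 = 40.086 kPa.
Stress increase at mid-clay by the 2:1 spreading method:
Δσ = qBL/((B+z)(L+z)) = 127×1.4×2.9/((1.4+5.4)(2.9+5.4)) = 9.1357 kPa
Final effective stress: σ'_f = σ'_0 + Δσ = 40.086 + 9.1357 = 49.222 kPa.
Normally consolidated clay, so the full stress increment lies on the virgin compression line:
S_c = C_c·H/(1+e₀)·log₁₀(σ'_f/σ'_0) = 0.3×7.2/(1+0.67)×log₁₀(49.222/40.086)
    = 1.2934 × 0.089167 = 0.1153 m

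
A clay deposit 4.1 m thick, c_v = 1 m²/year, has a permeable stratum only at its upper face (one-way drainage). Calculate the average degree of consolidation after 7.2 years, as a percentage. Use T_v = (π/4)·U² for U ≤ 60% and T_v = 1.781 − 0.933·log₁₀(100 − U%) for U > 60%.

U ≈ 71.8 %

Drainage path length: H_d = H = 4.1 m (single drainage).
T_v = c_v·t/H_d² = 1×7.2/4.1² = 0.42832.
T_v = 0.42832 corresponds to the U > 60% branch:
U = 1 − 10^((1.781 − T_v)/0.933)/100 = 0.7183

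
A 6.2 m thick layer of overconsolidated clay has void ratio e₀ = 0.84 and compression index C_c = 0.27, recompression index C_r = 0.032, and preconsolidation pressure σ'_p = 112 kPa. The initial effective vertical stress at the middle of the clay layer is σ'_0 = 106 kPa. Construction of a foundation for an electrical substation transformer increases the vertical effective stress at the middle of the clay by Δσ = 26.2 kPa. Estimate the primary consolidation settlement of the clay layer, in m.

Final effective stress: σ'_f = 106 + 26.2 = 132.2 kPa.
σ'_f = 132.2 > σ'_p = 112 kPa, so the stress path crosses the preconsolidation pressure — recompression up to σ'_p, then virgin compression beyond:
S_c = H/(1+e₀)·[C_r·log₁₀(σ'_p/σ'_0) + C_c·log₁₀(σ'_f/σ'_p)]
    = 6.2/1.84 × [0.032×log₁₀(112/106) + 0.27×log₁₀(132.2/112)]
    = 3.3696 × [0.00076519 + 0.019444] = 0.0681 m

S_c ≈ 0.0681 m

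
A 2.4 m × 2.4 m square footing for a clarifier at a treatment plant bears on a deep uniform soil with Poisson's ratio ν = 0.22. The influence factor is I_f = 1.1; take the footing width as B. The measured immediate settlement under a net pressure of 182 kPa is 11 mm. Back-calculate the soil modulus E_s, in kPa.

S_e = q·B·(1−ν²)/E_s · I_f  ⇒  E_s = q·B·(1−ν²)·I_f / S_e.
E_s = 182 × 2.4 × 0.9516 × 1.1 / 0.011 = 41570 kPa

E_s ≈ 41600 kPa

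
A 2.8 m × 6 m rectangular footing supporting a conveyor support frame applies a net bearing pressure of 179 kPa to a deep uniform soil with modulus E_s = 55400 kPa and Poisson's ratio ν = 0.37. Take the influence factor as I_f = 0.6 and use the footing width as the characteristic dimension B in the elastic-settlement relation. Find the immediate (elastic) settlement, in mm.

S_e ≈ 4.69 mm

Immediate (elastic) settlement: S_e = q·B·(1−ν²)/E_s · I_f.
S_e = 179 × 2.8 × (1 − 0.37²) / 55400 × 0.6
    = 179 × 2.8 × 0.8631 / 55400 × 0.6
    = 0.004685 m = 4.685 mm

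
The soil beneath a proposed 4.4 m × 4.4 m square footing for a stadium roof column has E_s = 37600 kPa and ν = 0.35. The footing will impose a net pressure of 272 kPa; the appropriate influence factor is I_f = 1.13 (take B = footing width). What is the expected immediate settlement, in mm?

S_e ≈ 31.6 mm

Immediate (elastic) settlement: S_e = q·B·(1−ν²)/E_s · I_f.
S_e = 272 × 4.4 × (1 − 0.35²) / 37600 × 1.13
    = 272 × 4.4 × 0.8775 / 37600 × 1.13
    = 0.03156 m = 31.56 mm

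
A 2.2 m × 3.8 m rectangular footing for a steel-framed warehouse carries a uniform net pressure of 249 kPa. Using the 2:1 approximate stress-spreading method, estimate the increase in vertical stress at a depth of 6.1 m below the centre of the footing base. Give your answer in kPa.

By the 2:1 method the load spreads at 1 horizontal : 2 vertical, so at depth z the loaded area has grown by z in each plan dimension:
Δσ = qBL/((B+z)(L+z)) = 249×2.2×3.8/((2.2+6.1)(3.8+6.1)) = 25.333 kPa

Δσ_z ≈ 25.3 kPa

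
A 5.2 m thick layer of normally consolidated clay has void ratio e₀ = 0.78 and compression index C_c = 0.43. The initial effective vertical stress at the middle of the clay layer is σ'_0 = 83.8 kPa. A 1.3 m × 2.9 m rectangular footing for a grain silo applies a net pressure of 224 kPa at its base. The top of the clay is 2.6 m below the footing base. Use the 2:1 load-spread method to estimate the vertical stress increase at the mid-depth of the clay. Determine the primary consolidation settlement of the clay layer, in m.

S_c ≈ 0.0955 m

Mid-depth of clay below the footing base: z = 2.6 + 5.2/2 = 5.2 m.
Stress increase at mid-clay by the 2:1 spreading method:
Δσ = qBL/((B+z)(L+z)) = 224×1.3×2.9/((1.3+5.2)(2.9+5.2)) = 16.04 kPa
Final effective stress: σ'_f = σ'_0 + Δσ = 83.8 + 16.04 = 99.84 kPa.
Normally consolidated clay, so the full stress increment lies on the virgin compression line:
S_c = C_c·H/(1+e₀)·log₁₀(σ'_f/σ'_0) = 0.43×5.2/(1+0.78)×log₁₀(99.84/83.8)
    = 1.2562 × 0.076061 = 0.09555 m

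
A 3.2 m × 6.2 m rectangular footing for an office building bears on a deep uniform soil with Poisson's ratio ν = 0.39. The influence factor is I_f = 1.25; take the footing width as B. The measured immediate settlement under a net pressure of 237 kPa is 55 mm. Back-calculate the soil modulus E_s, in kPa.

E_s ≈ 14600 kPa

S_e = q·B·(1−ν²)/E_s · I_f  ⇒  E_s = q·B·(1−ν²)·I_f / S_e.
E_s = 237 × 3.2 × 0.8479 × 1.25 / 0.055 = 14610 kPa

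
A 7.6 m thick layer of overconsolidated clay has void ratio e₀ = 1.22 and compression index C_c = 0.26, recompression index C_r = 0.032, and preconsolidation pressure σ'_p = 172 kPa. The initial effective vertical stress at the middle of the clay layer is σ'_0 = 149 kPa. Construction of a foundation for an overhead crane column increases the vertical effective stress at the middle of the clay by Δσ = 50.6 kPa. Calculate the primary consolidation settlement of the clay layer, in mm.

S_c ≈ 64.4 mm

Final effective stress: σ'_f = 149 + 50.6 = 199.6 kPa.
σ'_f = 199.6 > σ'_p = 172 kPa, so the stress path crosses the preconsolidation pressure — recompression up to σ'_p, then virgin compression beyond:
S_c = H/(1+e₀)·[C_r·log₁₀(σ'_p/σ'_0) + C_c·log₁₀(σ'_f/σ'_p)]
    = 7.6/2.22 × [0.032×log₁₀(172/149) + 0.26×log₁₀(199.6/172)]
    = 3.4234 × [0.0019949 + 0.016804] = 0.06436 m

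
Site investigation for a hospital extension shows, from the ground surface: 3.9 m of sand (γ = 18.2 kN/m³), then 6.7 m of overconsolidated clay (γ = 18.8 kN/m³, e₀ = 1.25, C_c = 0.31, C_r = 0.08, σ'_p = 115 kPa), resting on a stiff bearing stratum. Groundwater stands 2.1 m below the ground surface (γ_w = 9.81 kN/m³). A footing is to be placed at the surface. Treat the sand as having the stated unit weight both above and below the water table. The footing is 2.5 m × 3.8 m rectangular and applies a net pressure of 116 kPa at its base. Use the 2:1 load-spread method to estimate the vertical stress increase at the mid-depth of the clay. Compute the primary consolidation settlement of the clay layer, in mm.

S_c ≈ 12 mm

Mid-depth of clay below the ground surface: z = 3.9 + 6.7/2 = 7.25 m.
Total vertical stress at mid-clay: σ_v = 18.2×3.9 + 18.8×3.35 = 133.96 kPa.
Pore pressure: u = 9.81×(7.25 − 2.1) = 50.522 kPa.
Initial effective stress: σ'_0 = σ_v − u = 133.96 − 50.522 = 83.438 kPa.
Stress increase at mid-clay by the 2:1 spreading method:
Δσ = qBL/((B+z)(L+z)) = 116×2.5×3.8/((2.5+7.25)(3.8+7.25)) = 10.229 kPa
Final effective stress: σ'_f = 83.438 + 10.229 = 93.667 kPa.
σ'_f = 93.667 ≤ σ'_p = 115 kPa, so the clay remains overconsolidated and only the recompression index applies:
S_c = C_r·H/(1+e₀)·log₁₀(σ'_f/σ'_0) = 0.08×6.7/2.25×log₁₀(93.667/83.438)
    = 0.23822 × 0.050223 = 0.01196 m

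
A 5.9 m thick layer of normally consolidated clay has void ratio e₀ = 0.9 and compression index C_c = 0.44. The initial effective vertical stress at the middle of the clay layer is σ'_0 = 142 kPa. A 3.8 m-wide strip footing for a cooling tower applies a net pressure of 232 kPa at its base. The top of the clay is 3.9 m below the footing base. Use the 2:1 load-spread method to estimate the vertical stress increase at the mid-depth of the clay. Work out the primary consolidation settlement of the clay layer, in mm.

S_c ≈ 273 mm

Mid-depth of clay below the footing base: z = 3.9 + 5.9/2 = 6.85 m.
Stress increase at mid-clay by the 2:1 spreading method:
Δσ = qB/(B+z) = 232×3.8/(3.8+6.85) = 82.779 kPa
Final effective stress: σ'_f = σ'_0 + Δσ = 142 + 82.779 = 224.78 kPa.
Normally consolidated clay, so the full stress increment lies on the virgin compression line:
S_c = C_c·H/(1+e₀)·log₁₀(σ'_f/σ'_0) = 0.44×5.9/(1+0.9)×log₁₀(224.78/142)
    = 1.3663 × 0.19947 = 0.2725 m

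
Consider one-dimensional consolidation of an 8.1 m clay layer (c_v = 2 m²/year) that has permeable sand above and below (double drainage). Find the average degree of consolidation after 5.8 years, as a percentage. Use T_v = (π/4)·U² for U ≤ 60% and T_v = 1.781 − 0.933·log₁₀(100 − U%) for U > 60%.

Drainage path length: H_d = H/2 = 4.05 m (double drainage).
T_v = c_v·t/H_d² = 2×5.8/4.05² = 0.70721.
T_v = 0.70721 corresponds to the U > 60% branch:
U = 1 − 10^((1.781 − T_v)/0.933)/100 = 0.8585

U ≈ 85.8 %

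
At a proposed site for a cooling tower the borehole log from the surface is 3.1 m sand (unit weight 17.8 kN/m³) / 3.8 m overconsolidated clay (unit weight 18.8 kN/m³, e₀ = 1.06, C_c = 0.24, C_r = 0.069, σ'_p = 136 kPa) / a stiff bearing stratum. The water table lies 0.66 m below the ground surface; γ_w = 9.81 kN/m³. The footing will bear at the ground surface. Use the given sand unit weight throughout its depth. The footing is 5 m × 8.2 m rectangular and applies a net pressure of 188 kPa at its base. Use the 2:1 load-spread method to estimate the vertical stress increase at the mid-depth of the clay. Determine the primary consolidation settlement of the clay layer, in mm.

Mid-depth of clay below the ground surface: z = 3.1 + 3.8/2 = 5 m.
Total vertical stress at mid-clay: σ_v = 17.8×3.1 + 18.8×1.9 = 90.9 kPa.
Pore pressure: u = 9.81×(5 − 0.66) = 42.575 kPa.
Initial effective stress: σ'_0 = σ_v − u = 90.9 − 42.575 = 48.325 kPa.
Stress increase at mid-clay by the 2:1 spreading method:
Δσ = qBL/((B+z)(L+z)) = 188×5×8.2/((5+5)(8.2+5)) = 58.394 kPa
Final effective stress: σ'_f = 48.325 + 58.394 = 106.72 kPa.
σ'_f = 106.72 ≤ σ'_p = 136 kPa, so the clay remains overconsolidated and only the recompression index applies:
S_c = C_r·H/(1+e₀)·log₁₀(σ'_f/σ'_0) = 0.069×3.8/2.06×log₁₀(106.72/48.325)
    = 0.12728 × 0.34407 = 0.04379 m

S_c ≈ 43.8 mm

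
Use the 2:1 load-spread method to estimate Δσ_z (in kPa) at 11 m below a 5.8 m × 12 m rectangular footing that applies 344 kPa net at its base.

By the 2:1 method the load spreads at 1 horizontal : 2 vertical, so at depth z the loaded area has grown by z in each plan dimension:
Δσ = qBL/((B+z)(L+z)) = 344×5.8×12/((5.8+11)(12+11)) = 61.963 kPa

Δσ_z ≈ 62 kPa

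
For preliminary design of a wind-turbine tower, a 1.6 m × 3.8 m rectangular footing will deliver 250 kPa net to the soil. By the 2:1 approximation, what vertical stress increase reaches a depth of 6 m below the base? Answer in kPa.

Δσ_z ≈ 20.4 kPa

By the 2:1 method the load spreads at 1 horizontal : 2 vertical, so at depth z the loaded area has grown by z in each plan dimension:
Δσ = qBL/((B+z)(L+z)) = 250×1.6×3.8/((1.6+6)(3.8+6)) = 20.408 kPa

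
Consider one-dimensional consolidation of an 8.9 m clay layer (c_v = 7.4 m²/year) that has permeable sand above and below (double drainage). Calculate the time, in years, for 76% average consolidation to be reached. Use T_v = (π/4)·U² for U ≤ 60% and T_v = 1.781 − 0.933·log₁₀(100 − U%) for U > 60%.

Drainage path length: H_d = H/2 = 4.45 m (double drainage).
U > 60%: T_v = 1.781 − 0.933·log₁₀(100 − 76) = 0.49326.
t = T_v·H_d²/c_v = 0.49326×4.45²/7.4 = 1.32 years.

t ≈ 1.32 years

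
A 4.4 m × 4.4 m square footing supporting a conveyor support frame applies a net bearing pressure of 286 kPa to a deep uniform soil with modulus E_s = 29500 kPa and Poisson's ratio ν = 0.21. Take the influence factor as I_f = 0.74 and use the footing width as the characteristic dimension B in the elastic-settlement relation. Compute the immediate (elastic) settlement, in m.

Immediate (elastic) settlement: S_e = q·B·(1−ν²)/E_s · I_f.
S_e = 286 × 4.4 × (1 − 0.21²) / 29500 × 0.74
    = 286 × 4.4 × 0.9559 / 29500 × 0.74
    = 0.03017 m

S_e ≈ 0.0302 m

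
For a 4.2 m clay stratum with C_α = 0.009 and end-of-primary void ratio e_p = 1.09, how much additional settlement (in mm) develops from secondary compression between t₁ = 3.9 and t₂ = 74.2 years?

Secondary compression: S_s = C_α·H/(1+e_p)·log₁₀(t₂/t₁)
S_s = 0.009×4.2/(1+1.09)×log₁₀(74.2/3.9)
    = 0.01809 × 1.279 = 0.02314 m

S_s ≈ 23.1 mm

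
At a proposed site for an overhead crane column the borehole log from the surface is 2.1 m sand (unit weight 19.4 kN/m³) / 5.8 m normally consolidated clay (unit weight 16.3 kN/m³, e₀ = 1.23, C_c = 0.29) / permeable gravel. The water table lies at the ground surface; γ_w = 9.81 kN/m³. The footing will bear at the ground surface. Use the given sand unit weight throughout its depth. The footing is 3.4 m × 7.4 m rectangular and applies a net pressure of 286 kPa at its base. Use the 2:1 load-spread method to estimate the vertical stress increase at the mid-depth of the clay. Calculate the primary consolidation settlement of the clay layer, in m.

Mid-depth of clay below the ground surface: z = 2.1 + 5.8/2 = 5 m.
Total vertical stress at mid-clay: σ_v = 19.4×2.1 + 16.3×2.9 = 88.01 kPa.
Pore pressure: u = 9.81×(5 − 0) = 49.05 kPa.
Initial effective stress: σ'_0 = σ_v − u = 88.01 − 49.05 = 38.96 kPa.
Stress increase at mid-clay by the 2:1 spreading method:
Δσ = qBL/((B+z)(L+z)) = 286×3.4×7.4/((3.4+5)(7.4+5)) = 69.084 kPa
Final effective stress: σ'_f = σ'_0 + Δσ = 38.96 + 69.084 = 108.04 kPa.
Normally consolidated clay, so the full stress increment lies on the virgin compression line:
S_c = C_c·H/(1+e₀)·log₁₀(σ'_f/σ'_0) = 0.29×5.8/(1+1.23)×log₁₀(108.04/38.96)
    = 0.75426 × 0.44297 = 0.3341 m

S_c ≈ 0.334 m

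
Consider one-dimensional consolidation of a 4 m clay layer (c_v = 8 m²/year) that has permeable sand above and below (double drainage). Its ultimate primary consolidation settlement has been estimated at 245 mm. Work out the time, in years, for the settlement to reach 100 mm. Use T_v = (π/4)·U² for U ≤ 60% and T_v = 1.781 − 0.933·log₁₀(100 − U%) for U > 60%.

t ≈ 0.0654 years

Drainage path length: H_d = H/2 = 2 m (double drainage).
U = S(t)/S_ult = 100/245 = 0.4082.
U ≤ 60%: T_v = (π/4)·U² = (π/4)×0.40816² = 0.13085.
t = T_v·H_d²/c_v = 0.13085×2²/8 = 0.06542 years.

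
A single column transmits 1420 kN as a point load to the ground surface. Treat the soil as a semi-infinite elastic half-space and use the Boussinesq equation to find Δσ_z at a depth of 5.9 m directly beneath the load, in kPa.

Δσ_z ≈ 19.5 kPa

Boussinesq vertical stress below a point load on an elastic half-space:
Δσ_z = 3P/(2πz²) · [1 + (r/z)²]^(−5/2)
r/z = 0/5.9 = 0; [1+(r/z)²]^(−5/2) = 1.
Δσ_z = 3×1420/(2π×5.9²) × 1 = 19.477 × 1 = 19.48 kPa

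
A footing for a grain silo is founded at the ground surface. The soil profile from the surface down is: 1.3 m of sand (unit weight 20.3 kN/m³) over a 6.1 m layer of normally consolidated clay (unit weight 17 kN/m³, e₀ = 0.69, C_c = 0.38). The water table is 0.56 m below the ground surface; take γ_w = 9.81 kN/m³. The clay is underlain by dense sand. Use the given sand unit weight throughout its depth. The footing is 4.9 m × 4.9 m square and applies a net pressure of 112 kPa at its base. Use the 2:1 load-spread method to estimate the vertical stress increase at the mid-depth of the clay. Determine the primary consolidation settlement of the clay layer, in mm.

Mid-depth of clay below the ground surface: z = 1.3 + 6.1/2 = 4.35 m.
Total vertical stress at mid-clay: σ_v = 20.3×1.3 + 17×3.05 = 78.24 kPa.
Pore pressure: u = 9.81×(4.35 − 0.56) = 37.18 kPa.
Initial effective stress: σ'_0 = σ_v − u = 78.24 − 37.18 = 41.06 kPa.
Stress increase at mid-clay by the 2:1 spreading method:
Δσ = qBL/((B+z)(L+z)) = 112×4.9×4.9/((4.9+4.35)(4.9+4.35)) = 31.429 kPa
Final effective stress: σ'_f = σ'_0 + Δσ = 41.06 + 31.429 = 72.489 kPa.
Normally consolidated clay, so the full stress increment lies on the virgin compression line:
S_c = C_c·H/(1+e₀)·log₁₀(σ'_f/σ'_0) = 0.38×6.1/(1+0.69)×log₁₀(72.489/41.06)
    = 1.3716 × 0.24685 = 0.3386 m

S_c ≈ 339 mm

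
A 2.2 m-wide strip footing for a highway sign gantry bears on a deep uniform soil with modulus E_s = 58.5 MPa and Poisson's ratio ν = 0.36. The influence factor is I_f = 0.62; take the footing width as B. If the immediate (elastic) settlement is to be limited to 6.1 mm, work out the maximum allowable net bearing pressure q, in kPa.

E_s = 58.5 MPa = 58500 kPa.
S_e = q·B·(1−ν²)/E_s · I_f  ⇒  q = S_e·E_s / (B·(1−ν²)·I_f).
q = 0.0061 × 58500 / (2.2 × 0.8704 × 0.62) = 300.6 kPa

q ≈ 301 kPa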